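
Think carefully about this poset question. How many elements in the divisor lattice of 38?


Divisors of 38: [1, 2, 19, 38]
Count: 4


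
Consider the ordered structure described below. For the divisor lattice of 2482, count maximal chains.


A maximal chain goes from the minimum element to a maximal element via cover relations.
Counting all min-to-max paths in the cover graph.
Total maximal chains: 6


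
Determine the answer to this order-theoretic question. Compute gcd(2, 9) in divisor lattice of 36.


In a divisor lattice, meet = gcd (greatest common divisor).
By Euclidean algorithm or factoring: gcd(2,9) = 1


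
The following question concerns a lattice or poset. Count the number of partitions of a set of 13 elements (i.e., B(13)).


B(n) = number of set partitions of an n-element set.
B(n) satisfies the recurrence: B(n+1) = sum_k C(n,k)*B(k).
B(13) = 27644437


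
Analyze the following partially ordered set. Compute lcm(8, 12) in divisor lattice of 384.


In a divisor lattice, join = lcm (least common multiple).
gcd(8,12) = 4
lcm(8,12) = 8*12/gcd = 96/4 = 24


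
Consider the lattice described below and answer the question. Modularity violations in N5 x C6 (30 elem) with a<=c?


Modular law: if a <= c then a v (b ^ c) = (a v b) ^ c.
Check all triples (a,b,c) with a <= c among 30 elements.
  e.g. a=(a,0), b=(c,0), c=(b,0): lhs=(a,0) != rhs=(b,0)
  e.g. a=(a,0), b=(c,1), c=(b,0): lhs=(a,0) != rhs=(b,0)
Total violating triples: 126


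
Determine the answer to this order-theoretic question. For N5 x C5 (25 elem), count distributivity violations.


Distributive law: a ^ (b v c) = (a ^ b) v (a ^ c).
Check all 25^3 = 15625 ordered triples (a,b,c).
  e.g. a=(b,0), b=(a,0), c=(c,0): lhs=(b,0) != rhs=(a,0)
  e.g. a=(b,0), b=(a,0), c=(c,1): lhs=(b,0) != rhs=(a,0)
Total violating triples: 250


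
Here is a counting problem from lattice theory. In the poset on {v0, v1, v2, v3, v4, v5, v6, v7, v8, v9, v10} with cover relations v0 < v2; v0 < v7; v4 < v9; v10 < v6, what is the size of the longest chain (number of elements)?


A chain is a totally ordered subset; we count the number of elements in a maximum chain.
Compute, for each element x, the size of the longest chain ending at x:
  v0: 1
  v1: 1
  v3: 1
  v4: 1
  v5: 1
  v8: 1
  ...
A maximum chain: v0 < v2
Number of elements in the longest chain: 2


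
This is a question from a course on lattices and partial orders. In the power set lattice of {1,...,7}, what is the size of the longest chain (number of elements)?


A chain is a totally ordered subset; we count the number of elements in a maximum chain.
Compute, for each element x, the size of the longest chain ending at x:
  {}: 1
  {1}: 2
  {2}: 2
  {3}: 2
  {4}: 2
  {5}: 2
  ...
A maximum chain: {} < {1} < {1,2} < {1,2,3} < {1,2,3,4} < {1,2,3,4,5} < {1,2,3,4,5,6} < {1,2,3,4,5,6,7}
Number of elements in the longest chain: 8


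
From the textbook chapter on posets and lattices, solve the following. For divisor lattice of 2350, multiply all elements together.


Divisors of 2350: [1, 2, 5, 10, 25, 47, 50, 94, 235, 470, 1175, 2350]
Product = n^(d(n)/2) = 2350^(12/2)
Product = 168425239515625000000


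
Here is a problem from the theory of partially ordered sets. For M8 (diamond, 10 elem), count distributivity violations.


Distributive law: a ^ (b v c) = (a ^ b) v (a ^ c).
Check all 10^3 = 1000 ordered triples (a,b,c).
  e.g. a=a1, b=a2, c=a3: lhs=a1 != rhs=0
  e.g. a=a1, b=a2, c=a4: lhs=a1 != rhs=0
Total violating triples: 336


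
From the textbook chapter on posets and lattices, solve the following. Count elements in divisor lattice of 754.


Divisors of 754: [1, 2, 13, 26, 29, 58, 377, 754]
Count: 8


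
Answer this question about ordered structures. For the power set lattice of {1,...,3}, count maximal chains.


A maximal chain goes from the minimum element to a maximal element via cover relations.
Counting all min-to-max paths in the cover graph.
Total maximal chains: 6


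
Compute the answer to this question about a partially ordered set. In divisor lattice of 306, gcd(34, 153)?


Meet=gcd.
gcd(34,153)=17


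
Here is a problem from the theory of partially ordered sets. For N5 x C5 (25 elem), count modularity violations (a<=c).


Modular law: if a <= c then a v (b ^ c) = (a v b) ^ c.
Check all triples (a,b,c) with a <= c among 25 elements.
  e.g. a=(a,0), b=(c,0), c=(b,0): lhs=(a,0) != rhs=(b,0)
  e.g. a=(a,0), b=(c,1), c=(b,0): lhs=(a,0) != rhs=(b,0)
Total violating triples: 75


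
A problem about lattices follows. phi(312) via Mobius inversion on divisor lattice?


phi(n) = n * prod_{p|n} (1 - 1/p).
Prime divisors of 312: [2, 3, 13]
phi(312) = 312 * (1 - 1/2) * (1 - 1/3) * (1 - 1/13)
phi(312) = 96


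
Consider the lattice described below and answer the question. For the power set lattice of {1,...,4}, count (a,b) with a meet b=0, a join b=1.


Complement pair (a,b): a meet b = bottom, a join b = top.
Here: A intersect B = {} and A union B = {1,...,4}.
Pairs found: ({},{1,2,3,4}), ({1},{2,3,4}), ({2},{1,3,4}), ({3},{1,2,4}), ... (12 more)
Total ordered pairs: 16


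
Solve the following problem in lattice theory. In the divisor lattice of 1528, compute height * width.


Height = length of longest chain minus 1; width = size of largest antichain.
A maximum chain: 1 | 191 | 382 | 764 | 1528  (height 4).
A maximum antichain: {2, 191}  (width 2).
Product = 4 * 2 = 8


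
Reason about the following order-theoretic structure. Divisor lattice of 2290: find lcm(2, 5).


In a divisor lattice, join = lcm (least common multiple).
gcd(2,5) = 1
lcm(2,5) = 2*5/gcd = 10/1 = 10


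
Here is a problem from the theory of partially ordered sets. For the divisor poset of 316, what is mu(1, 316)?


In a divisor lattice, mu(a,b) = mu(b/a) where mu is the classical Mobius function.
b/a = 316/1 = 316
Prime factorization of 316: primes [2, 79]
316 is not squarefree, so mu(316) = 0


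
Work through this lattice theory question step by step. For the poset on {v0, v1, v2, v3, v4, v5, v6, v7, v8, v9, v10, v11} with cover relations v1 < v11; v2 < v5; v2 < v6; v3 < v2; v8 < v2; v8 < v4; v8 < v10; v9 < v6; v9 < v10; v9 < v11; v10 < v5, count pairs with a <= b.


The order relation is {(a,b) : a <= b}, reflexive so it includes (a,a).
Examples: (v0,v0), (v1,v1), (v1,v11), (v10,v10), (v10,v5), ...
Total ordered pairs: 28


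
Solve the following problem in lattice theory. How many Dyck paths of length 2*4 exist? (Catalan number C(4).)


C(n) = C(2n, n) / (n+1).
C(8, 4) = 70
C(4) = 70 / 5 = 14


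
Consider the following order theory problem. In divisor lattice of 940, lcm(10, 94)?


Join=lcm.
gcd(10,94)=2
lcm=470


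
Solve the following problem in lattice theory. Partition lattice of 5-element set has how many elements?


B(n) = number of set partitions of an n-element set.
B(n) satisfies the recurrence: B(n+1) = sum_k C(n,k)*B(k).
B(5) = 52


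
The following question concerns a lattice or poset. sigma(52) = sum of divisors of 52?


sigma(n) = sum of divisors.
Divisors of 52: [1, 2, 4, 13, 26, 52]
Sum = 98


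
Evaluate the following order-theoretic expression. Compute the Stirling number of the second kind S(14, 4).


S(n,k) = k*S(n-1,k) + S(n-1,k-1).
S(13,4) = 2532530, S(13,3) = 261625
S(14,4) = 4*2532530 + 261625 = 10130120 + 261625
S(14,4) = 10391745


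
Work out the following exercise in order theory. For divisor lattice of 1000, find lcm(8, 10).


In a divisor lattice, join = lcm (least common multiple).
Compute lcm iteratively: start with first element, then lcm(current, next).
Elements: [8, 10]
lcm(8,10) = 40
Final lcm = 40


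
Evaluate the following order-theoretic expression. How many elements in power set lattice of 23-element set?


Power set = 2^n.
2^23 = 8388608


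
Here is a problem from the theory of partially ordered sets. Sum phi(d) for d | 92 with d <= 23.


Divisors of 92 up to 23: [1, 2, 4, 23]
phi values: [1, 1, 2, 22]
Sum = 26


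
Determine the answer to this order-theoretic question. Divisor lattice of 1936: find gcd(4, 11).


In a divisor lattice, meet = gcd (greatest common divisor).
By Euclidean algorithm or factoring: gcd(4,11) = 1


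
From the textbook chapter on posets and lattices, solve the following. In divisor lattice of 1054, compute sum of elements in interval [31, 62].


Interval [31,62] in divisors of 1054: [31, 62]
Sum = 93


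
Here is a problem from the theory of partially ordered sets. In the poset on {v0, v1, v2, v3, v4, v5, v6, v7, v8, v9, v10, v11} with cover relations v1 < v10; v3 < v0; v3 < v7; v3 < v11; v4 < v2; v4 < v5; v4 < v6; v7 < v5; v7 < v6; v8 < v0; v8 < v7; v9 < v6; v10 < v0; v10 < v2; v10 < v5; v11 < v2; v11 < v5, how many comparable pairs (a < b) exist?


A comparable pair {a,b} has a < b or b < a in the order.
Count unordered pairs where one element is strictly below the other.
Examples: {v0,v1}, {v0,v3}, {v0,v8}, {v0,v10}, ...
Total comparable pairs: 25


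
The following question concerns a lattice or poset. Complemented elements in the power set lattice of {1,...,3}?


An element a is complemented if some b has a meet b = bottom, a join b = top.
every subset A has complement S\A, so all elements are complemented.
Complemented elements: {}, {1}, {2}, {3}, {1,2}, {1,3}, ... (2 more)
Count: 8


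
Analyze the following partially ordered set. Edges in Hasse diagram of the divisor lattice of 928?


A cover relation a -< b holds when a < b with no c strictly between.
Cover relations:
  1 -< 2
  1 -< 29
  2 -< 4
  2 -< 58
  4 -< 8
  4 -< 116
  8 -< 16
  8 -< 232
  ...8 more
Total: 16


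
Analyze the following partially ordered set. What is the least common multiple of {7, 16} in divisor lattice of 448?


In a divisor lattice, join = lcm (least common multiple).
Compute lcm iteratively: start with first element, then lcm(current, next).
Elements: [7, 16]
lcm(7,16) = 112
Final lcm = 112


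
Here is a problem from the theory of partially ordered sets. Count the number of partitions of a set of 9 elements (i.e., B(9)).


B(n) = number of set partitions of an n-element set.
B(n) satisfies the recurrence: B(n+1) = sum_k C(n,k)*B(k).
B(9) = 21147


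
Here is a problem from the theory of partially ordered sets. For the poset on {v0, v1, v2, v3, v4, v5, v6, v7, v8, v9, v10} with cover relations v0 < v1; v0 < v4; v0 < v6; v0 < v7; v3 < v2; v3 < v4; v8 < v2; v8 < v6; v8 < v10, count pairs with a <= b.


The order relation is {(a,b) : a <= b}, reflexive so it includes (a,a).
Examples: (v0,v0), (v0,v1), (v0,v4), (v0,v6), (v0,v7), ...
Total ordered pairs: 20


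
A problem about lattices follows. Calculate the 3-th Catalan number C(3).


C(n) = C(2n, n) / (n+1).
C(6, 3) = 20
C(3) = 20 / 4 = 5


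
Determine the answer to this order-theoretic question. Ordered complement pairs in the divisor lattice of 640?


Complement pair (a,b): a meet b = bottom, a join b = top.
Here: gcd(a,b)=1 and lcm(a,b)=640, i.e. a*b=640 with a,b coprime.
Pairs found: (1,640), (5,128), (128,5), (640,1)
Total ordered pairs: 4


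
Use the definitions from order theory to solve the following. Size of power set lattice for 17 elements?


Power set = 2^n.
2^17 = 131072


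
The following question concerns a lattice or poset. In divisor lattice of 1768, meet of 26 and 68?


In a divisor lattice, meet = gcd (greatest common divisor).
By Euclidean algorithm or factoring: gcd(26,68) = 2


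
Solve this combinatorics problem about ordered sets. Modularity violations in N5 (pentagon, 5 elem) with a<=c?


Modular law: if a <= c then a v (b ^ c) = (a v b) ^ c.
Check all triples (a,b,c) with a <= c among 5 elements.
  e.g. a=a, b=c, c=b: lhs=a != rhs=b
Total violating triples: 1


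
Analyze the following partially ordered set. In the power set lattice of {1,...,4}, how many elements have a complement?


An element a is complemented if some b has a meet b = bottom, a join b = top.
every subset A has complement S\A, so all elements are complemented.
Complemented elements: {}, {1}, {2}, {3}, {4}, {1,2}, ... (10 more)
Count: 16


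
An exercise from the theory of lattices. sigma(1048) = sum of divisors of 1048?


sigma(n) = sum of divisors.
Divisors of 1048: [1, 2, 4, 8, 131, 262, 524, 1048]
Sum = 1980


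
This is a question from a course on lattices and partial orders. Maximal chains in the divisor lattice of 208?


A maximal chain goes from the minimum element to a maximal element via cover relations.
Counting all min-to-max paths in the cover graph.
Total maximal chains: 5


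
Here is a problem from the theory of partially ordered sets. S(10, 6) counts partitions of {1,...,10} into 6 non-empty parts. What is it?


S(n,k) = k*S(n-1,k) + S(n-1,k-1).
S(9,6) = 2646, S(9,5) = 6951
S(10,6) = 6*2646 + 6951 = 15876 + 6951
S(10,6) = 22827


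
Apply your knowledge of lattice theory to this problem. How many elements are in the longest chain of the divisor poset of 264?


A chain is a totally ordered subset; we count the number of elements in a maximum chain.
Compute, for each element x, the size of the longest chain ending at x:
  1: 1
  2: 2
  3: 2
  11: 2
  4: 3
  6: 3
  ...
A maximum chain: 1 < 2 < 4 < 8 < 24 < 264
Number of elements in the longest chain: 6


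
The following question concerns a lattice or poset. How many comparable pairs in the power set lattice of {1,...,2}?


A comparable pair {a,b} has a < b or b < a in the order.
Count unordered pairs where one element is strictly below the other.
Examples: {{},{1}}, {{},{2}}, {{},{1,2}}, {{1},{1,2}}, ...
Total comparable pairs: 5


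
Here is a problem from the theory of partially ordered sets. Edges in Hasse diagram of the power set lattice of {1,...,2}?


A cover relation a -< b holds when a < b with no c strictly between.
Cover relations:
  {} -< {1}
  {} -< {2}
  {1} -< {1,2}
  {2} -< {1,2}
Total: 4


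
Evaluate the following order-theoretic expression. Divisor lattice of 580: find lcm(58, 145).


In a divisor lattice, join = lcm (least common multiple).
gcd(58,145) = 29
lcm(58,145) = 58*145/gcd = 8410/29 = 290


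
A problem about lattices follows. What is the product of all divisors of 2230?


Divisors of 2230: [1, 2, 5, 10, 223, 446, 1115, 2230]
Product = n^(d(n)/2) = 2230^(8/2)
Product = 24729734410000


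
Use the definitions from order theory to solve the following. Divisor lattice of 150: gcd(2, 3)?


Meet=gcd.
gcd(2,3)=1


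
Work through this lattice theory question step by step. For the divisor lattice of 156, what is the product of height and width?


Height = length of longest chain minus 1; width = size of largest antichain.
A maximum chain: 1 | 13 | 39 | 78 | 156  (height 4).
A maximum antichain: {4, 6, 26, 39}  (width 4).
Product = 4 * 4 = 16


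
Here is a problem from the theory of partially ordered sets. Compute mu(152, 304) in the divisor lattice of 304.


In a divisor lattice, mu(a,b) = mu(b/a) where mu is the classical Mobius function.
b/a = 304/152 = 2
Prime factorization of 2: primes [2]
2 is squarefree with 1 prime factor(s), so mu(2) = (-1)^1 = -1


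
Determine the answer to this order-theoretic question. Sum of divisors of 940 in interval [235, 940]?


Interval [235,940] in divisors of 940: [235, 470, 940]
Sum = 1645


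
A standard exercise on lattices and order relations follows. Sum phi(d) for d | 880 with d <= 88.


Divisors of 880 up to 88: [1, 2, 4, 5, 8, 10, 11, 16, 20, 22, 40, 44, 55, 80, 88]
phi values: [1, 1, 2, 4, 4, 4, 10, 8, 8, 10, 16, 20, 40, 32, 40]
Sum = 200


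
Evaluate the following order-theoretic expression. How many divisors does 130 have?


Divisors of 130: [1, 2, 5, 10, 13, 26, 65, 130]
Count: 8


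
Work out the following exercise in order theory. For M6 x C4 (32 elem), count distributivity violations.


Distributive law: a ^ (b v c) = (a ^ b) v (a ^ c).
Check all 32^3 = 32768 ordered triples (a,b,c).
  e.g. a=(a1,0), b=(a2,0), c=(a3,0): lhs=(a1,0) != rhs=(0,0)
  e.g. a=(a1,0), b=(a2,0), c=(a3,1): lhs=(a1,0) != rhs=(0,0)
Total violating triples: 7680


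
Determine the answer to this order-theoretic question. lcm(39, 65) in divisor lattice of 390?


Join=lcm.
gcd(39,65)=13
lcm=195


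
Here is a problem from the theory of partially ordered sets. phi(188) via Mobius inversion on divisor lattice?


phi(n) = n * prod_{p|n} (1 - 1/p).
Prime divisors of 188: [2, 47]
phi(188) = 188 * (1 - 1/2) * (1 - 1/47)
phi(188) = 92


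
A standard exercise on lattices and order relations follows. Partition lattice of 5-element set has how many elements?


B(n) = number of set partitions of an n-element set.
B(n) satisfies the recurrence: B(n+1) = sum_k C(n,k)*B(k).
B(5) = 52


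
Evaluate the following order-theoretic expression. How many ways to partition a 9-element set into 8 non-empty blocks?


S(n,k) = k*S(n-1,k) + S(n-1,k-1).
S(8,8) = 1, S(8,7) = 28
S(9,8) = 8*1 + 28 = 8 + 28
S(9,8) = 36


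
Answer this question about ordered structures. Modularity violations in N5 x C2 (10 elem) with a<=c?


Modular law: if a <= c then a v (b ^ c) = (a v b) ^ c.
Check all triples (a,b,c) with a <= c among 10 elements.
  e.g. a=(a,0), b=(c,0), c=(b,0): lhs=(a,0) != rhs=(b,0)
  e.g. a=(a,0), b=(c,1), c=(b,0): lhs=(a,0) != rhs=(b,0)
Total violating triples: 6


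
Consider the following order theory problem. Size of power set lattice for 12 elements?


Power set = 2^n.
2^12 = 4096


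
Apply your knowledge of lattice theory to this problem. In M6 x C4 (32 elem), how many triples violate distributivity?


Distributive law: a ^ (b v c) = (a ^ b) v (a ^ c).
Check all 32^3 = 32768 ordered triples (a,b,c).
  e.g. a=(a1,0), b=(a2,0), c=(a3,0): lhs=(a1,0) != rhs=(0,0)
  e.g. a=(a1,0), b=(a2,0), c=(a3,1): lhs=(a1,0) != rhs=(0,0)
Total violating triples: 7680


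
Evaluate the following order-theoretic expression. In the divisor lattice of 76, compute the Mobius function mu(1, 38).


In a divisor lattice, mu(a,b) = mu(b/a) where mu is the classical Mobius function.
b/a = 38/1 = 38
Prime factorization of 38: primes [2, 19]
38 is squarefree with 2 prime factor(s), so mu(38) = (-1)^2 = 1


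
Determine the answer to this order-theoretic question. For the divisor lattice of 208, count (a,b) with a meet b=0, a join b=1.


Complement pair (a,b): a meet b = bottom, a join b = top.
Here: gcd(a,b)=1 and lcm(a,b)=208, i.e. a*b=208 with a,b coprime.
Pairs found: (1,208), (13,16), (16,13), (208,1)
Total ordered pairs: 4


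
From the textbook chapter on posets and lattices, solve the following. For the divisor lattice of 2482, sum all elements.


sigma(n) = sum of divisors.
Divisors of 2482: [1, 2, 17, 34, 73, 146, 1241, 2482]
Sum = 3996


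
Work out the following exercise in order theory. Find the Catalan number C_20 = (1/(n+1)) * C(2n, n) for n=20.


C(n) = C(2n, n) / (n+1).
C(40, 20) = 137846528820
C(20) = 137846528820 / 21 = 6564120420


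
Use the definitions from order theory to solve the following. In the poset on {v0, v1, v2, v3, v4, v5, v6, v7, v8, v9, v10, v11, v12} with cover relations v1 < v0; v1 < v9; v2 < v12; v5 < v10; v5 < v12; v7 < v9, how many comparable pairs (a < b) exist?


A comparable pair {a,b} has a < b or b < a in the order.
Count unordered pairs where one element is strictly below the other.
Examples: {v0,v1}, {v1,v9}, {v2,v12}, {v5,v10}, ...
Total comparable pairs: 6


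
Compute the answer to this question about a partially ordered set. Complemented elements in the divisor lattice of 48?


An element a is complemented if some b has a meet b = bottom, a join b = top.
a is complemented iff gcd(a, n/a)=1, i.e. a is a unitary divisor of 48.
Complemented elements: 1, 3, 16, 48
Count: 4


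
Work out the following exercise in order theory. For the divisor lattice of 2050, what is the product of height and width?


Height = length of longest chain minus 1; width = size of largest antichain.
A maximum chain: 1 | 41 | 205 | 1025 | 2050  (height 4).
A maximum antichain: {10, 25, 82, 205}  (width 4).
Product = 4 * 4 = 16


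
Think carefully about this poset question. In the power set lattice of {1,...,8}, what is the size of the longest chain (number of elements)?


A chain is a totally ordered subset; we count the number of elements in a maximum chain.
Compute, for each element x, the size of the longest chain ending at x:
  {}: 1
  {1}: 2
  {2}: 2
  {3}: 2
  {4}: 2
  {5}: 2
  ...
A maximum chain: {} < {1} < {1,2} < {1,2,3} < {1,2,3,4} < {1,2,3,4,5} < {1,2,3,4,5,6} < {1,2,3,4,5,6,7} < {1,2,3,4,5,6,7,8}
Number of elements in the longest chain: 9


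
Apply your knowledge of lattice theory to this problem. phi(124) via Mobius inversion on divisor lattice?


phi(n) = n * prod_{p|n} (1 - 1/p).
Prime divisors of 124: [2, 31]
phi(124) = 124 * (1 - 1/2) * (1 - 1/31)
phi(124) = 60


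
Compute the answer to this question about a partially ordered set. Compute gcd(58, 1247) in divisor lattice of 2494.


In a divisor lattice, meet = gcd (greatest common divisor).
By Euclidean algorithm or factoring: gcd(58,1247) = 29


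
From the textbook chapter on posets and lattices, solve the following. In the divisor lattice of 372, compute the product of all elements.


Divisors of 372: [1, 2, 3, 4, 6, 12, 31, 62, 93, 124, 186, 372]
Product = n^(d(n)/2) = 372^(12/2)
Product = 2650071791407104


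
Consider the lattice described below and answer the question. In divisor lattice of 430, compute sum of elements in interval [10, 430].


Interval [10,430] in divisors of 430: [10, 430]
Sum = 440


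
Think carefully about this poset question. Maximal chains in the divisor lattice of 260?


A maximal chain goes from the minimum element to a maximal element via cover relations.
Counting all min-to-max paths in the cover graph.
Total maximal chains: 12


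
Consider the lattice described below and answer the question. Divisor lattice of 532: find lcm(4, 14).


In a divisor lattice, join = lcm (least common multiple).
gcd(4,14) = 2
lcm(4,14) = 4*14/gcd = 56/2 = 28


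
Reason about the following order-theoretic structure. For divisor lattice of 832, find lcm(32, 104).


In a divisor lattice, join = lcm (least common multiple).
Compute lcm iteratively: start with first element, then lcm(current, next).
Elements: [32, 104]
lcm(32,104) = 416
Final lcm = 416


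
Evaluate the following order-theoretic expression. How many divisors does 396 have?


Divisors of 396: [1, 2, 3, 4, 6, 9, 11, 12, 18, 22, 33, 36, 44, 66, 99, 132, 198, 396]
Count: 18


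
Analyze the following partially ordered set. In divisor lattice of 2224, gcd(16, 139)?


Meet=gcd.
gcd(16,139)=1


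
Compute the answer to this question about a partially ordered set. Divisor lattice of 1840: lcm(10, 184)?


Join=lcm.
gcd(10,184)=2
lcm=920


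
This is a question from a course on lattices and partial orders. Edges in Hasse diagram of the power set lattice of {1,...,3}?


A cover relation a -< b holds when a < b with no c strictly between.
Cover relations:
  {} -< {1}
  {} -< {2}
  {} -< {3}
  {1} -< {1,2}
  {1} -< {1,3}
  {2} -< {1,2}
  {2} -< {2,3}
  {3} -< {1,3}
  ...4 more
Total: 12


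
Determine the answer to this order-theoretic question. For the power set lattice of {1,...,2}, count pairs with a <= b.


The order relation is {(a,b) : a <= b}, reflexive so it includes (a,a).
Examples: ({},{}), ({},{1,2}), ({},{1}), ({},{2}), ({1,2},{1,2}), ...
Total ordered pairs: 9


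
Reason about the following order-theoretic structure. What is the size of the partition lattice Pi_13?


B(n) = number of set partitions of an n-element set.
B(n) satisfies the recurrence: B(n+1) = sum_k C(n,k)*B(k).
B(13) = 27644437


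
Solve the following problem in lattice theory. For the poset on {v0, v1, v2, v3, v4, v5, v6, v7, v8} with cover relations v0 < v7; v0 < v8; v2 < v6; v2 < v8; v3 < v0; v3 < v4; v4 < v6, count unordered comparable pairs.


A comparable pair {a,b} has a < b or b < a in the order.
Count unordered pairs where one element is strictly below the other.
Examples: {v0,v3}, {v0,v7}, {v0,v8}, {v2,v6}, ...
Total comparable pairs: 10


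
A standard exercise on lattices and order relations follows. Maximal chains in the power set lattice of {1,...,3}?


A maximal chain goes from the minimum element to a maximal element via cover relations.
Counting all min-to-max paths in the cover graph.
Total maximal chains: 6


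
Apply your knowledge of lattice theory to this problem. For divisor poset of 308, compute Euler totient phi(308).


phi(n) = n * prod_{p|n} (1 - 1/p).
Prime divisors of 308: [2, 7, 11]
phi(308) = 308 * (1 - 1/2) * (1 - 1/7) * (1 - 1/11)
phi(308) = 120


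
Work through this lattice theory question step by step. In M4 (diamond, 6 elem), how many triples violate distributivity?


Distributive law: a ^ (b v c) = (a ^ b) v (a ^ c).
Check all 6^3 = 216 ordered triples (a,b,c).
  e.g. a=a1, b=a2, c=a3: lhs=a1 != rhs=0
  e.g. a=a1, b=a2, c=a4: lhs=a1 != rhs=0
Total violating triples: 24


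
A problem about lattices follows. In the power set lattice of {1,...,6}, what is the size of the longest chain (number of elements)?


A chain is a totally ordered subset; we count the number of elements in a maximum chain.
Compute, for each element x, the size of the longest chain ending at x:
  {}: 1
  {1}: 2
  {2}: 2
  {3}: 2
  {4}: 2
  {5}: 2
  ...
A maximum chain: {} < {1} < {1,2} < {1,2,3} < {1,2,3,4} < {1,2,3,4,5} < {1,2,3,4,5,6}
Number of elements in the longest chain: 7


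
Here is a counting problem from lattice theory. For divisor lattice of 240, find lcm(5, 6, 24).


In a divisor lattice, join = lcm (least common multiple).
Compute lcm iteratively: start with first element, then lcm(current, next).
Elements: [5, 6, 24]
lcm(5,6) = 30
lcm(30,24) = 120
Final lcm = 120


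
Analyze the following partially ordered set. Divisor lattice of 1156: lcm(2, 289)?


Join=lcm.
gcd(2,289)=1
lcm=578


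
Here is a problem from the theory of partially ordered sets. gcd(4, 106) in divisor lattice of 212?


Meet=gcd.
gcd(4,106)=2


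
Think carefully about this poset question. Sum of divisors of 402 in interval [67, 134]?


Interval [67,134] in divisors of 402: [67, 134]
Sum = 201


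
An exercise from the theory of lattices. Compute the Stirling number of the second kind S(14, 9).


S(n,k) = k*S(n-1,k) + S(n-1,k-1).
S(13,9) = 359502, S(13,8) = 1899612
S(14,9) = 9*359502 + 1899612 = 3235518 + 1899612
S(14,9) = 5135130


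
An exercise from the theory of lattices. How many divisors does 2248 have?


Divisors of 2248: [1, 2, 4, 8, 281, 562, 1124, 2248]
Count: 8


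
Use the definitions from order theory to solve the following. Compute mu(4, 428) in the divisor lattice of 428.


In a divisor lattice, mu(a,b) = mu(b/a) where mu is the classical Mobius function.
b/a = 428/4 = 107
Prime factorization of 107: primes [107]
107 is squarefree with 1 prime factor(s), so mu(107) = (-1)^1 = -1


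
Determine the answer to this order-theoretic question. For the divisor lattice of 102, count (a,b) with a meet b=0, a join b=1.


Complement pair (a,b): a meet b = bottom, a join b = top.
Here: gcd(a,b)=1 and lcm(a,b)=102, i.e. a*b=102 with a,b coprime.
Pairs found: (1,102), (2,51), (3,34), (6,17), ... (4 more)
Total ordered pairs: 8


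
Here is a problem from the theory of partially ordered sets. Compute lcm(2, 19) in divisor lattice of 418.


In a divisor lattice, join = lcm (least common multiple).
gcd(2,19) = 1
lcm(2,19) = 2*19/gcd = 38/1 = 38


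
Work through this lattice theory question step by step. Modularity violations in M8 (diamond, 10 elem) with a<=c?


Modular law: if a <= c then a v (b ^ c) = (a v b) ^ c.
Check all triples (a,b,c) with a <= c among 10 elements.
This lattice is modular (diamonds M_m and their chain-products are modular).
Total violating triples: 0


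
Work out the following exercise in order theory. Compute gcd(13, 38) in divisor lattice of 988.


In a divisor lattice, meet = gcd (greatest common divisor).
By Euclidean algorithm or factoring: gcd(13,38) = 1


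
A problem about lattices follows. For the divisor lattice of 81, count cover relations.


A cover relation a -< b holds when a < b with no c strictly between.
Cover relations:
  1 -< 3
  3 -< 9
  9 -< 27
  27 -< 81
Total: 4


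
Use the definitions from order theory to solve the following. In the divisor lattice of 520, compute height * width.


Height = length of longest chain minus 1; width = size of largest antichain.
A maximum chain: 1 | 13 | 65 | 130 | 260 | 520  (height 5).
A maximum antichain: {4, 10, 26, 65}  (width 4).
Product = 5 * 4 = 20


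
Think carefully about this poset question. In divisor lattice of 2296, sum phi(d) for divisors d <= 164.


Divisors of 2296 up to 164: [1, 2, 4, 7, 8, 14, 28, 41, 56, 82, 164]
phi values: [1, 1, 2, 6, 4, 6, 12, 40, 24, 40, 80]
Sum = 216


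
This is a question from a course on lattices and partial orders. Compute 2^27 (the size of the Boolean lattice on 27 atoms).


Power set = 2^n.
2^27 = 134217728


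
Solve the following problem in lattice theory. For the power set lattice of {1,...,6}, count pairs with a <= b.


The order relation is {(a,b) : a <= b}, reflexive so it includes (a,a).
Examples: ({},{}), ({},{1,2}), ({},{1,2,3}), ({},{1,2,3,4}), ({},{1,2,3,4,5}), ...
Total ordered pairs: 729


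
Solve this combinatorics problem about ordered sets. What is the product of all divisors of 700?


Divisors of 700: [1, 2, 4, 5, 7, 10, 14, 20, 25, 28, 35, 50, 70, 100, 140, 175, 350, 700]
Product = n^(d(n)/2) = 700^(18/2)
Product = 40353607000000000000000000


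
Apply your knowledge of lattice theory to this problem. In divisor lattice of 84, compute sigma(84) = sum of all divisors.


sigma(n) = sum of divisors.
Divisors of 84: [1, 2, 3, 4, 6, 7, 12, 14, 21, 28, 42, 84]
Sum = 224


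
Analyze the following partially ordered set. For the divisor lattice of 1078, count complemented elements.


An element a is complemented if some b has a meet b = bottom, a join b = top.
a is complemented iff gcd(a, n/a)=1, i.e. a is a unitary divisor of 1078.
Complemented elements: 1, 2, 11, 22, 49, 98, ... (2 more)
Count: 8


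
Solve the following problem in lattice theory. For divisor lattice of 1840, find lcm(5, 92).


In a divisor lattice, join = lcm (least common multiple).
Compute lcm iteratively: start with first element, then lcm(current, next).
Elements: [5, 92]
lcm(5,92) = 460
Final lcm = 460


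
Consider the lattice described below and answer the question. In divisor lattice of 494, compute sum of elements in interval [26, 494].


Interval [26,494] in divisors of 494: [26, 494]
Sum = 520


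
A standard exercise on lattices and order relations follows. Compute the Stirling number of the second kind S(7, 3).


S(n,k) = k*S(n-1,k) + S(n-1,k-1).
S(6,3) = 90, S(6,2) = 31
S(7,3) = 3*90 + 31 = 270 + 31
S(7,3) = 301


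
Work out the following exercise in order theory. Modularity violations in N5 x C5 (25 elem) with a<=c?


Modular law: if a <= c then a v (b ^ c) = (a v b) ^ c.
Check all triples (a,b,c) with a <= c among 25 elements.
  e.g. a=(a,0), b=(c,0), c=(b,0): lhs=(a,0) != rhs=(b,0)
  e.g. a=(a,0), b=(c,1), c=(b,0): lhs=(a,0) != rhs=(b,0)
Total violating triples: 75


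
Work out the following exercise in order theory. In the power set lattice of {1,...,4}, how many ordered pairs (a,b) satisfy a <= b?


The order relation is {(a,b) : a <= b}, reflexive so it includes (a,a).
Examples: ({},{}), ({},{1,2}), ({},{1,2,3}), ({},{1,2,3,4}), ({},{1,2,4}), ...
Total ordered pairs: 81


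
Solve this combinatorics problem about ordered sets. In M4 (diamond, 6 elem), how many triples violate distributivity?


Distributive law: a ^ (b v c) = (a ^ b) v (a ^ c).
Check all 6^3 = 216 ordered triples (a,b,c).
  e.g. a=a1, b=a2, c=a3: lhs=a1 != rhs=0
  e.g. a=a1, b=a2, c=a4: lhs=a1 != rhs=0
Total violating triples: 24


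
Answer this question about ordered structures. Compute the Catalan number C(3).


C(n) = C(2n, n) / (n+1).
C(6, 3) = 20
C(3) = 20 / 4 = 5


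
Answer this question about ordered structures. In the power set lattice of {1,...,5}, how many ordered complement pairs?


Complement pair (a,b): a meet b = bottom, a join b = top.
Here: A intersect B = {} and A union B = {1,...,5}.
Pairs found: ({},{1,2,3,4,5}), ({1},{2,3,4,5}), ({2},{1,3,4,5}), ({3},{1,2,4,5}), ... (28 more)
Total ordered pairs: 32


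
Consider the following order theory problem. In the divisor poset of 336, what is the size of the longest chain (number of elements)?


A chain is a totally ordered subset; we count the number of elements in a maximum chain.
Compute, for each element x, the size of the longest chain ending at x:
  1: 1
  2: 2
  3: 2
  7: 2
  4: 3
  6: 3
  ...
A maximum chain: 1 < 2 < 4 < 8 < 16 < 48 < 336
Number of elements in the longest chain: 7


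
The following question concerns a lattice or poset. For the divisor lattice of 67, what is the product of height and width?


Height = length of longest chain minus 1; width = size of largest antichain.
A maximum chain: 1 | 67  (height 1).
A maximum antichain: {1}  (width 1).
Product = 1 * 1 = 1


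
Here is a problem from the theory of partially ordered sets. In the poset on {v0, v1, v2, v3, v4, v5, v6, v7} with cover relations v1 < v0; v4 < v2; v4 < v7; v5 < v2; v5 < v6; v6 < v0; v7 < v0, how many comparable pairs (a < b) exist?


A comparable pair {a,b} has a < b or b < a in the order.
Count unordered pairs where one element is strictly below the other.
Examples: {v0,v1}, {v0,v4}, {v0,v5}, {v0,v6}, ...
Total comparable pairs: 9


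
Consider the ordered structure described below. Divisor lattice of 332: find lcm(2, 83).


In a divisor lattice, join = lcm (least common multiple).
gcd(2,83) = 1
lcm(2,83) = 2*83/gcd = 166/1 = 166


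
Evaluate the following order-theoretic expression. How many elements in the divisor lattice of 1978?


Divisors of 1978: [1, 2, 23, 43, 46, 86, 989, 1978]
Count: 8


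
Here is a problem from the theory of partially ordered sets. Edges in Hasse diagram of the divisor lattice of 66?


A cover relation a -< b holds when a < b with no c strictly between.
Cover relations:
  1 -< 2
  1 -< 3
  1 -< 11
  2 -< 6
  2 -< 22
  3 -< 6
  3 -< 33
  6 -< 66
  ...4 more
Total: 12


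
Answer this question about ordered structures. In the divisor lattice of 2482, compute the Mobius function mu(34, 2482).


In a divisor lattice, mu(a,b) = mu(b/a) where mu is the classical Mobius function.
b/a = 2482/34 = 73
Prime factorization of 73: primes [73]
73 is squarefree with 1 prime factor(s), so mu(73) = (-1)^1 = -1


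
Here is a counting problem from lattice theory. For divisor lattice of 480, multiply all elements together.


Divisors of 480: [1, 2, 3, 4, 5, 6, 8, 10, 12, 15, 16, 20, 24, 30, 32, 40, 48, 60, 80, 96, 120, 160, 240, 480]
Product = n^(d(n)/2) = 480^(24/2)
Product = 149587343098087735296000000000000


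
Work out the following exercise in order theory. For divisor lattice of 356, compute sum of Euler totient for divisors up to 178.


Divisors of 356 up to 178: [1, 2, 4, 89, 178]
phi values: [1, 1, 2, 88, 88]
Sum = 180


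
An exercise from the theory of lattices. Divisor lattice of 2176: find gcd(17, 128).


In a divisor lattice, meet = gcd (greatest common divisor).
By Euclidean algorithm or factoring: gcd(17,128) = 1


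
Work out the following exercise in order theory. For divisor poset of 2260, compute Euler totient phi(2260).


phi(n) = n * prod_{p|n} (1 - 1/p).
Prime divisors of 2260: [2, 5, 113]
phi(2260) = 2260 * (1 - 1/2) * (1 - 1/5) * (1 - 1/113)
phi(2260) = 896


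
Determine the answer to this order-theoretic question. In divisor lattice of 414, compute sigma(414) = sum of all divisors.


sigma(n) = sum of divisors.
Divisors of 414: [1, 2, 3, 6, 9, 18, 23, 46, 69, 138, 207, 414]
Sum = 936


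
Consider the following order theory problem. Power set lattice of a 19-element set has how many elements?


Power set = 2^n.
2^19 = 524288


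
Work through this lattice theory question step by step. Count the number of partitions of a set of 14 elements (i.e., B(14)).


B(n) = number of set partitions of an n-element set.
B(n) satisfies the recurrence: B(n+1) = sum_k C(n,k)*B(k).
B(14) = 190899322


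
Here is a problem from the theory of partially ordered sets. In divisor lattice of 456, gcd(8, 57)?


Meet=gcd.
gcd(8,57)=1


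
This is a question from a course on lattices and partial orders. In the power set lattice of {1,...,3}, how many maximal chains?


A maximal chain goes from the minimum element to a maximal element via cover relations.
Counting all min-to-max paths in the cover graph.
Total maximal chains: 6


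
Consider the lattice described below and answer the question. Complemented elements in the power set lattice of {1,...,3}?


An element a is complemented if some b has a meet b = bottom, a join b = top.
every subset A has complement S\A, so all elements are complemented.
Complemented elements: {}, {1}, {2}, {3}, {1,2}, {1,3}, ... (2 more)
Count: 8


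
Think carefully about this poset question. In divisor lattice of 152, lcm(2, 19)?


Join=lcm.
gcd(2,19)=1
lcm=38


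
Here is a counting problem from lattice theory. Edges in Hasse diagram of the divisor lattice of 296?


A cover relation a -< b holds when a < b with no c strictly between.
Cover relations:
  1 -< 2
  1 -< 37
  2 -< 4
  2 -< 74
  4 -< 8
  4 -< 148
  8 -< 296
  37 -< 74
  ...2 more
Total: 10


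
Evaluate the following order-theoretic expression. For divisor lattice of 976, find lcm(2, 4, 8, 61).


In a divisor lattice, join = lcm (least common multiple).
Compute lcm iteratively: start with first element, then lcm(current, next).
Elements: [2, 4, 8, 61]
lcm(2,4) = 4
lcm(4,8) = 8
lcm(8,61) = 488
Final lcm = 488


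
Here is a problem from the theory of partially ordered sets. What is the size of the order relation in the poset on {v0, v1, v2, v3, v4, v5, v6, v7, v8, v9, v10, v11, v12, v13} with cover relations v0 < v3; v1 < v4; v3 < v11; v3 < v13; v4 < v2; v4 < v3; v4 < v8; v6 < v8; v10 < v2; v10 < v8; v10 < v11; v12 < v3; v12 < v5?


The order relation is {(a,b) : a <= b}, reflexive so it includes (a,a).
Examples: (v0,v0), (v0,v11), (v0,v13), (v0,v3), (v1,v1), ...
Total ordered pairs: 38


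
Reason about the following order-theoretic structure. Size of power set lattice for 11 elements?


Power set = 2^n.
2^11 = 2048


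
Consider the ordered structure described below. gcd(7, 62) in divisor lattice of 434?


Meet=gcd.
gcd(7,62)=1


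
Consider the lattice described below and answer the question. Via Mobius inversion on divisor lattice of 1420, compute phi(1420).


phi(n) = n * prod_{p|n} (1 - 1/p).
Prime divisors of 1420: [2, 5, 71]
phi(1420) = 1420 * (1 - 1/2) * (1 - 1/5) * (1 - 1/71)
phi(1420) = 560


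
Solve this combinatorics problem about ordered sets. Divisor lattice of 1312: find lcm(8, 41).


In a divisor lattice, join = lcm (least common multiple).
gcd(8,41) = 1
lcm(8,41) = 8*41/gcd = 328/1 = 328


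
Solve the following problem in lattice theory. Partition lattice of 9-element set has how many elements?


B(n) = number of set partitions of an n-element set.
B(n) satisfies the recurrence: B(n+1) = sum_k C(n,k)*B(k).
B(9) = 21147


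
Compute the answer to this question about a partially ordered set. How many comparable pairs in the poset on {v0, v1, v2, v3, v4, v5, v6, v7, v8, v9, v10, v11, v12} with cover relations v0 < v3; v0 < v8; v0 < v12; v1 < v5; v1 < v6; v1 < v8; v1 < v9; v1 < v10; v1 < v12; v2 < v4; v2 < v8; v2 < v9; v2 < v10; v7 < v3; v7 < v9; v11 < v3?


A comparable pair {a,b} has a < b or b < a in the order.
Count unordered pairs where one element is strictly below the other.
Examples: {v0,v3}, {v0,v8}, {v0,v12}, {v1,v5}, ...
Total comparable pairs: 16
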